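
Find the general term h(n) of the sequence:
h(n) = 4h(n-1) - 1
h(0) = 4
First-order linear non-homogeneous.
Homogeneous solution: h_h(n) = A·(4)^n.
Try constant particular solution h_p = K: K = 4K - 1 ⇒ K = \frac{1}{3}.
General: h(n) = A·(4)^n + \frac{1}{3}.
Apply h(0) = 4: A + \frac{1}{3} = 4 ⇒ A = \frac{11}{3}.
So h(n) = \frac{11 \cdot 4^{n}}{3} + \frac{1}{3}.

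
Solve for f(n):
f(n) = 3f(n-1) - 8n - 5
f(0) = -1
First-order linear with linear forcing.
Homogeneous solution: f_h(n) = A·(3)^n.
Try particular f_p(n) = pn + q. Substituting:
  pn + q = 3(p(n-1) + q) - 8n - 5.
Matching the n-coefficient: p = 3p - 8 ⇒ p = 4.
Matching constants: q = -3p + 3q - 5 ⇒ q = \frac{17}{2}.
General: f(n) = A·(3)^n + 4 n + \frac{17}{2}.
Apply f(0) = -1: A + \frac{17}{2} = -1 ⇒ A = - \frac{19}{2}.
So f(n) = - \frac{19 \cdot 3^{n}}{2} + 4 n + \frac{17}{2}.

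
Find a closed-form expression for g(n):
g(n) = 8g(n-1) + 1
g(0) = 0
First-order linear non-homogeneous.
Homogeneous solution: g_h(n) = A·(8)^n.
Try constant particular solution g_p = K: K = 8K + 1 ⇒ K = - \frac{1}{7}.
General: g(n) = A·(8)^n - \frac{1}{7}.
Apply g(0) = 0: A - \frac{1}{7} = 0 ⇒ A = \frac{1}{7}.
So g(n) = \frac{8^{n}}{7} - \frac{1}{7}.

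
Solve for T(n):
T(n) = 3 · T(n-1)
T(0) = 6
Pure geometric recurrence with ratio 3.
By induction T(n) = T(0) · (3)^n = 6 \cdot 3^{n}.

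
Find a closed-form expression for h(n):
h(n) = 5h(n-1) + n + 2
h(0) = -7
First-order linear with linear forcing.
Homogeneous solution: h_h(n) = A·(5)^n.
Try particular h_p(n) = pn + q. Substituting:
  pn + q = 5(p(n-1) + q) + n + 2.
Matching the n-coefficient: p = 5p + 1 ⇒ p = - \frac{1}{4}.
Matching constants: q = -5p + 5q + 2 ⇒ q = - \frac{13}{16}.
General: h(n) = A·(5)^n - \frac{n}{4} - \frac{13}{16}.
Apply h(0) = -7: A - \frac{13}{16} = -7 ⇒ A = - \frac{99}{16}.
So h(n) = - \frac{99 \cdot 5^{n}}{16} - \frac{n}{4} - \frac{13}{16}.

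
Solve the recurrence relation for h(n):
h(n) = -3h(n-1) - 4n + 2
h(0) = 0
First-order linear with linear forcing.
Homogeneous solution: h_h(n) = A·(-3)^n.
Try particular h_p(n) = pn + q. Substituting:
  pn + q = -3(p(n-1) + q) - 4n + 2.
Matching the n-coefficient: p = -3p - 4 ⇒ p = -1.
Matching constants: q = 3p - 3q + 2 ⇒ q = - \frac{1}{4}.
General: h(n) = A·(-3)^n - n - \frac{1}{4}.
Apply h(0) = 0: A - \frac{1}{4} = 0 ⇒ A = \frac{1}{4}.
So h(n) = \frac{\left(-3\right)^{n}}{4} - n - \frac{1}{4}.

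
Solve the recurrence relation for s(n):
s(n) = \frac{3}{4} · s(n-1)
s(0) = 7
Pure geometric recurrence with ratio \frac{3}{4}.
By induction s(n) = s(0) · (\frac{3}{4})^n = 7 \left(\frac{3}{4}\right)^{n}.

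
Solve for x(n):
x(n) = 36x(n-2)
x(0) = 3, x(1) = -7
Characteristic equation: x² - 36 = 0, which factors as (x - (-6))(x - (6)) = 0.
Roots r₁ = -6, r₂ = 6 (distinct).
General solution: x(n) = A·(-6)^n + B·(6)^n.
From x(0) = 3: A + B = 3.
From x(1) = -7: -6A + 6B = -7.
Solving: A = \frac{25}{12}, B = \frac{11}{12}.
So x(n) = \frac{25 \left(-6\right)^{n}}{12} + \frac{11 \cdot 6^{n}}{12}.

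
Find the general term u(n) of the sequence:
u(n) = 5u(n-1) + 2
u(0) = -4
First-order linear non-homogeneous.
Homogeneous solution: u_h(n) = A·(5)^n.
Try constant particular solution u_p = K: K = 5K + 2 ⇒ K = - \frac{1}{2}.
General: u(n) = A·(5)^n - \frac{1}{2}.
Apply u(0) = -4: A - \frac{1}{2} = -4 ⇒ A = - \frac{7}{2}.
So u(n) = - \frac{7 \cdot 5^{n}}{2} - \frac{1}{2}.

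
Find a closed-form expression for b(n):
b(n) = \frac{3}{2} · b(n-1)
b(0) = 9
Pure geometric recurrence with ratio \frac{3}{2}.
By induction b(n) = b(0) · (\frac{3}{2})^n = 9 \left(\frac{3}{2}\right)^{n}.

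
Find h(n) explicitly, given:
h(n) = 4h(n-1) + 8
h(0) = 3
First-order linear non-homogeneous.
Homogeneous solution: h_h(n) = A·(4)^n.
Try constant particular solution h_p = K: K = 4K + 8 ⇒ K = - \frac{8}{3}.
General: h(n) = A·(4)^n - \frac{8}{3}.
Apply h(0) = 3: A - \frac{8}{3} = 3 ⇒ A = \frac{17}{3}.
So h(n) = \frac{17 \cdot 4^{n}}{3} - \frac{8}{3}.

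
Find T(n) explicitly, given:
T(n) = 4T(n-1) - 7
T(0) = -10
First-order linear non-homogeneous.
Homogeneous solution: T_h(n) = A·(4)^n.
Try constant particular solution T_p = K: K = 4K - 7 ⇒ K = \frac{7}{3}.
General: T(n) = A·(4)^n + \frac{7}{3}.
Apply T(0) = -10: A + \frac{7}{3} = -10 ⇒ A = - \frac{37}{3}.
So T(n) = \frac{7}{3} - \frac{37 \cdot 4^{n}}{3}.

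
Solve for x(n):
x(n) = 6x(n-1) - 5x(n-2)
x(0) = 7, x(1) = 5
Characteristic equation: x² - 6x + 5 = 0, which factors as (x - (5))(x - (1)) = 0.
Roots r₁ = 5, r₂ = 1 (distinct).
General solution: x(n) = A·(5)^n + B·(1)^n.
From x(0) = 7: A + B = 7.
From x(1) = 5: 5A + B = 5.
Solving: A = - \frac{1}{2}, B = \frac{15}{2}.
So x(n) = \frac{15}{2} - \frac{5^{n}}{2}.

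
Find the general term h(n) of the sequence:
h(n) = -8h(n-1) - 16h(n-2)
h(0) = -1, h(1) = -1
Characteristic equation: x² + 8x + 16 = 0, which is (x - (-4))².
Repeated root r = -4.
General solution: h(n) = (A + Bn)·(-4)^n.
From h(0) = -1: A = -1.
From h(1) = -1: (A + B)·(-4) = -1 ⇒ B = \frac{5}{4}.
So h(n) = \left(\frac{5 n}{4} - 1\right) \cdot (-4)^n.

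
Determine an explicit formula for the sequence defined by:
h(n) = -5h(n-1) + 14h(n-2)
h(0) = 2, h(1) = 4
Characteristic equation: x² + 5x - 14 = 0, which factors as (x - (2))(x - (-7)) = 0.
Roots r₁ = 2, r₂ = -7 (distinct).
General solution: h(n) = A·(2)^n + B·(-7)^n.
From h(0) = 2: A + B = 2.
From h(1) = 4: 2A - 7B = 4.
Solving: A = 2, B = 0.
So h(n) = 2 \cdot 2^{n}.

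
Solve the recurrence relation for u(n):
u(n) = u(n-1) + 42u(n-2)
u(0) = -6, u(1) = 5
Characteristic equation: x² - x - 42 = 0, which factors as (x - (7))(x - (-6)) = 0.
Roots r₁ = 7, r₂ = -6 (distinct).
General solution: u(n) = A·(7)^n + B·(-6)^n.
From u(0) = -6: A + B = -6.
From u(1) = 5: 7A - 6B = 5.
Solving: A = - \frac{31}{13}, B = - \frac{47}{13}.
So u(n) = - \frac{47 \left(-6\right)^{n}}{13} - \frac{31 \cdot 7^{n}}{13}.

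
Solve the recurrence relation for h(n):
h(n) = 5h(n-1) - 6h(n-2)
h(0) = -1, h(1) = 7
Characteristic equation: x² - 5x + 6 = 0, which factors as (x - (2))(x - (3)) = 0.
Roots r₁ = 2, r₂ = 3 (distinct).
General solution: h(n) = A·(2)^n + B·(3)^n.
From h(0) = -1: A + B = -1.
From h(1) = 7: 2A + 3B = 7.
Solving: A = -10, B = 9.
So h(n) = - 10 \cdot 2^{n} + 9 \cdot 3^{n}.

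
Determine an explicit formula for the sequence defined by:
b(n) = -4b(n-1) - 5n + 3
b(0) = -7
First-order linear with linear forcing.
Homogeneous solution: b_h(n) = A·(-4)^n.
Try particular b_p(n) = pn + q. Substituting:
  pn + q = -4(p(n-1) + q) - 5n + 3.
Matching the n-coefficient: p = -4p - 5 ⇒ p = -1.
Matching constants: q = 4p - 4q + 3 ⇒ q = - \frac{1}{5}.
General: b(n) = A·(-4)^n - n - \frac{1}{5}.
Apply b(0) = -7: A - \frac{1}{5} = -7 ⇒ A = - \frac{34}{5}.
So b(n) = - \frac{34 \left(-4\right)^{n}}{5} - n - \frac{1}{5}.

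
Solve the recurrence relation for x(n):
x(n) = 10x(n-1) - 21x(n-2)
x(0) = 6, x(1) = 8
Characteristic equation: x² - 10x + 21 = 0, which factors as (x - (7))(x - (3)) = 0.
Roots r₁ = 7, r₂ = 3 (distinct).
General solution: x(n) = A·(7)^n + B·(3)^n.
From x(0) = 6: A + B = 6.
From x(1) = 8: 7A + 3B = 8.
Solving: A = - \frac{5}{2}, B = \frac{17}{2}.
So x(n) = \frac{17 \cdot 3^{n}}{2} - \frac{5 \cdot 7^{n}}{2}.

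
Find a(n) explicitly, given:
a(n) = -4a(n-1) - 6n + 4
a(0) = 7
First-order linear with linear forcing.
Homogeneous solution: a_h(n) = A·(-4)^n.
Try particular a_p(n) = pn + q. Substituting:
  pn + q = -4(p(n-1) + q) - 6n + 4.
Matching the n-coefficient: p = -4p - 6 ⇒ p = - \frac{6}{5}.
Matching constants: q = 4p - 4q + 4 ⇒ q = - \frac{4}{25}.
General: a(n) = A·(-4)^n - \frac{6 n}{5} - \frac{4}{25}.
Apply a(0) = 7: A - \frac{4}{25} = 7 ⇒ A = \frac{179}{25}.
So a(n) = \frac{179 \left(-4\right)^{n}}{25} - \frac{6 n}{5} - \frac{4}{25}.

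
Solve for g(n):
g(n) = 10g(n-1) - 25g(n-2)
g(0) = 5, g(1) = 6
Characteristic equation: x² - 10x + 25 = 0, which is (x - (5))².
Repeated root r = 5.
General solution: g(n) = (A + Bn)·(5)^n.
From g(0) = 5: A = 5.
From g(1) = 6: (A + B)·(5) = 6 ⇒ B = - \frac{19}{5}.
So g(n) = \left(5 - \frac{19 n}{5}\right) \cdot (5)^n.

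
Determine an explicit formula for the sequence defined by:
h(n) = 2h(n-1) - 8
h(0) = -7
First-order linear non-homogeneous.
Homogeneous solution: h_h(n) = A·(2)^n.
Try constant particular solution h_p = K: K = 2K - 8 ⇒ K = 8.
General: h(n) = A·(2)^n + 8.
Apply h(0) = -7: A + 8 = -7 ⇒ A = -15.
So h(n) = 8 - 15 \cdot 2^{n}.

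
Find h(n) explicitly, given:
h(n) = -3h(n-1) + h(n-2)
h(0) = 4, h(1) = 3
Characteristic equation: x² + 3x - 1 = 0.
Discriminant Δ = (-3)² + 4·(1) = 13.
Roots r₁,₂ = (-3 ± √13)/2, so r₁ = - \frac{3}{2} + \frac{\sqrt{13}}{2}, r₂ = - \frac{\sqrt{13}}{2} - \frac{3}{2}.
General solution: h(n) = A·r₁^n + B·r₂^n.
From the initial conditions, A + B = 4 and r₁A + r₂B = 3.
Since r₁ - r₂ = √13: A = (3 - (4)r₂)/√13 = 2 + \frac{9 \sqrt{13}}{13}, and B = 4 - A = 2 - \frac{9 \sqrt{13}}{13}.
So h(n) = \left(2 + \frac{9 \sqrt{13}}{13}\right)\left(- \frac{3}{2} + \frac{\sqrt{13}}{2}\right)^n + \left(2 - \frac{9 \sqrt{13}}{13}\right)\left(- \frac{\sqrt{13}}{2} - \frac{3}{2}\right)^n.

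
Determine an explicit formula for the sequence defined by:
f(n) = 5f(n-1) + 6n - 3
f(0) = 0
First-order linear with linear forcing.
Homogeneous solution: f_h(n) = A·(5)^n.
Try particular f_p(n) = pn + q. Substituting:
  pn + q = 5(p(n-1) + q) + 6n - 3.
Matching the n-coefficient: p = 5p + 6 ⇒ p = - \frac{3}{2}.
Matching constants: q = -5p + 5q - 3 ⇒ q = - \frac{9}{8}.
General: f(n) = A·(5)^n - \frac{3 n}{2} - \frac{9}{8}.
Apply f(0) = 0: A - \frac{9}{8} = 0 ⇒ A = \frac{9}{8}.
So f(n) = \frac{9 \cdot 5^{n}}{8} - \frac{3 n}{2} - \frac{9}{8}.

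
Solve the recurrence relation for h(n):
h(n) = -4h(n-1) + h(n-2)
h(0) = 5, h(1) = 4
Characteristic equation: x² + 4x - 1 = 0.
Discriminant Δ = (-4)² + 4·(1) = 20.
Roots r₁,₂ = (-4 ± √20)/2, so r₁ = -2 + \sqrt{5}, r₂ = - \sqrt{5} - 2.
General solution: h(n) = A·r₁^n + B·r₂^n.
From the initial conditions, A + B = 5 and r₁A + r₂B = 4.
Since r₁ - r₂ = √20: A = (4 - (5)r₂)/√20 = \frac{5}{2} + \frac{7 \sqrt{5}}{5}, and B = 5 - A = \frac{5}{2} - \frac{7 \sqrt{5}}{5}.
So h(n) = \left(\frac{5}{2} + \frac{7 \sqrt{5}}{5}\right)\left(-2 + \sqrt{5}\right)^n + \left(\frac{5}{2} - \frac{7 \sqrt{5}}{5}\right)\left(- \sqrt{5} - 2\right)^n.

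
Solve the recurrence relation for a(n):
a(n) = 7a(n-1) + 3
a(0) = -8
First-order linear non-homogeneous.
Homogeneous solution: a_h(n) = A·(7)^n.
Try constant particular solution a_p = K: K = 7K + 3 ⇒ K = - \frac{1}{2}.
General: a(n) = A·(7)^n - \frac{1}{2}.
Apply a(0) = -8: A - \frac{1}{2} = -8 ⇒ A = - \frac{15}{2}.
So a(n) = - \frac{15 \cdot 7^{n}}{2} - \frac{1}{2}.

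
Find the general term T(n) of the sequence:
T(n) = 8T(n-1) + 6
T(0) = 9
First-order linear non-homogeneous.
Homogeneous solution: T_h(n) = A·(8)^n.
Try constant particular solution T_p = K: K = 8K + 6 ⇒ K = - \frac{6}{7}.
General: T(n) = A·(8)^n - \frac{6}{7}.
Apply T(0) = 9: A - \frac{6}{7} = 9 ⇒ A = \frac{69}{7}.
So T(n) = \frac{69 \cdot 8^{n}}{7} - \frac{6}{7}.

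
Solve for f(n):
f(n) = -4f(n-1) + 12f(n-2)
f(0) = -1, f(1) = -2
Characteristic equation: x² + 4x - 12 = 0, which factors as (x - (2))(x - (-6)) = 0.
Roots r₁ = 2, r₂ = -6 (distinct).
General solution: f(n) = A·(2)^n + B·(-6)^n.
From f(0) = -1: A + B = -1.
From f(1) = -2: 2A - 6B = -2.
Solving: A = -1, B = 0.
So f(n) = - 2^{n}.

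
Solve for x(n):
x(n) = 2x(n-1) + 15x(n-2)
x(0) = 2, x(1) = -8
Characteristic equation: x² - 2x - 15 = 0, which factors as (x - (-3))(x - (5)) = 0.
Roots r₁ = -3, r₂ = 5 (distinct).
General solution: x(n) = A·(-3)^n + B·(5)^n.
From x(0) = 2: A + B = 2.
From x(1) = -8: -3A + 5B = -8.
Solving: A = \frac{9}{4}, B = - \frac{1}{4}.
So x(n) = \frac{9 \left(-3\right)^{n}}{4} - \frac{5^{n}}{4}.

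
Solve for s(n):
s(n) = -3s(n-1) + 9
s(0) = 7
First-order linear non-homogeneous.
Homogeneous solution: s_h(n) = A·(-3)^n.
Try constant particular solution s_p = K: K = -3K + 9 ⇒ K = \frac{9}{4}.
General: s(n) = A·(-3)^n + \frac{9}{4}.
Apply s(0) = 7: A + \frac{9}{4} = 7 ⇒ A = \frac{19}{4}.
So s(n) = \frac{19 \left(-3\right)^{n}}{4} + \frac{9}{4}.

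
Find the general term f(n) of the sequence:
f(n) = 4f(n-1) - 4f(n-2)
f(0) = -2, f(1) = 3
Characteristic equation: x² - 4x + 4 = 0, which is (x - (2))².
Repeated root r = 2.
General solution: f(n) = (A + Bn)·(2)^n.
From f(0) = -2: A = -2.
From f(1) = 3: (A + B)·(2) = 3 ⇒ B = \frac{7}{2}.
So f(n) = \left(\frac{7 n}{2} - 2\right) \cdot (2)^n.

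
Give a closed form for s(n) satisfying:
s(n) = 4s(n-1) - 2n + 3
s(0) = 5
First-order linear with linear forcing.
Homogeneous solution: s_h(n) = A·(4)^n.
Try particular s_p(n) = pn + q. Substituting:
  pn + q = 4(p(n-1) + q) - 2n + 3.
Matching the n-coefficient: p = 4p - 2 ⇒ p = \frac{2}{3}.
Matching constants: q = -4p + 4q + 3 ⇒ q = - \frac{1}{9}.
General: s(n) = A·(4)^n + \frac{2 n}{3} - \frac{1}{9}.
Apply s(0) = 5: A - \frac{1}{9} = 5 ⇒ A = \frac{46}{9}.
So s(n) = \frac{46 \cdot 4^{n}}{9} + \frac{2 n}{3} - \frac{1}{9}.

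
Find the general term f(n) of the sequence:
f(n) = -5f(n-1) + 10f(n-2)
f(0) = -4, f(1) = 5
Characteristic equation: x² + 5x - 10 = 0.
Discriminant Δ = (-5)² + 4·(10) = 65.
Roots r₁,₂ = (-5 ± √65)/2, so r₁ = - \frac{5}{2} + \frac{\sqrt{65}}{2}, r₂ = - \frac{\sqrt{65}}{2} - \frac{5}{2}.
General solution: f(n) = A·r₁^n + B·r₂^n.
From the initial conditions, A + B = -4 and r₁A + r₂B = 5.
Since r₁ - r₂ = √65: A = (5 - (-4)r₂)/√65 = -2 - \frac{\sqrt{65}}{13}, and B = -4 - A = -2 + \frac{\sqrt{65}}{13}.
So f(n) = \left(-2 - \frac{\sqrt{65}}{13}\right)\left(- \frac{5}{2} + \frac{\sqrt{65}}{2}\right)^n + \left(-2 + \frac{\sqrt{65}}{13}\right)\left(- \frac{\sqrt{65}}{2} - \frac{5}{2}\right)^n.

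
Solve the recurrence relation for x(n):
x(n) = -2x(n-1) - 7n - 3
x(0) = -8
First-order linear with linear forcing.
Homogeneous solution: x_h(n) = A·(-2)^n.
Try particular x_p(n) = pn + q. Substituting:
  pn + q = -2(p(n-1) + q) - 7n - 3.
Matching the n-coefficient: p = -2p - 7 ⇒ p = - \frac{7}{3}.
Matching constants: q = 2p - 2q - 3 ⇒ q = - \frac{23}{9}.
General: x(n) = A·(-2)^n - \frac{7 n}{3} - \frac{23}{9}.
Apply x(0) = -8: A - \frac{23}{9} = -8 ⇒ A = - \frac{49}{9}.
So x(n) = - \frac{49 \left(-2\right)^{n}}{9} - \frac{7 n}{3} - \frac{23}{9}.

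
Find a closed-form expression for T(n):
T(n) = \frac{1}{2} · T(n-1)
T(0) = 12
Pure geometric recurrence with ratio \frac{1}{2}.
By induction T(n) = T(0) · (\frac{1}{2})^n = 12 \cdot 2^{- n}.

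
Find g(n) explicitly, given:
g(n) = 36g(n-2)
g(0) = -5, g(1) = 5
Characteristic equation: x² - 36 = 0, which factors as (x - (6))(x - (-6)) = 0.
Roots r₁ = 6, r₂ = -6 (distinct).
General solution: g(n) = A·(6)^n + B·(-6)^n.
From g(0) = -5: A + B = -5.
From g(1) = 5: 6A - 6B = 5.
Solving: A = - \frac{25}{12}, B = - \frac{35}{12}.
So g(n) = - \frac{35 \left(-6\right)^{n}}{12} - \frac{25 \cdot 6^{n}}{12}.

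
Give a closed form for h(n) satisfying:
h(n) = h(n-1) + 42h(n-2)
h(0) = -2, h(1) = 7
Characteristic equation: x² - x - 42 = 0, which factors as (x - (7))(x - (-6)) = 0.
Roots r₁ = 7, r₂ = -6 (distinct).
General solution: h(n) = A·(7)^n + B·(-6)^n.
From h(0) = -2: A + B = -2.
From h(1) = 7: 7A - 6B = 7.
Solving: A = - \frac{5}{13}, B = - \frac{21}{13}.
So h(n) = - \frac{21 \left(-6\right)^{n}}{13} - \frac{5 \cdot 7^{n}}{13}.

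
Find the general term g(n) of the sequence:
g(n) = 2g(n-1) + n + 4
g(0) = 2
First-order linear with linear forcing.
Homogeneous solution: g_h(n) = A·(2)^n.
Try particular g_p(n) = pn + q. Substituting:
  pn + q = 2(p(n-1) + q) + n + 4.
Matching the n-coefficient: p = 2p + 1 ⇒ p = -1.
Matching constants: q = -2p + 2q + 4 ⇒ q = -6.
General: g(n) = A·(2)^n - n - 6.
Apply g(0) = 2: A - 6 = 2 ⇒ A = 8.
So g(n) = 8 \cdot 2^{n} - n - 6.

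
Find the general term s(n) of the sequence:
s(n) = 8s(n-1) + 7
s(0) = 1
First-order linear non-homogeneous.
Homogeneous solution: s_h(n) = A·(8)^n.
Try constant particular solution s_p = K: K = 8K + 7 ⇒ K = -1.
General: s(n) = A·(8)^n - 1.
Apply s(0) = 1: A - 1 = 1 ⇒ A = 2.
So s(n) = 2 \cdot 8^{n} - 1.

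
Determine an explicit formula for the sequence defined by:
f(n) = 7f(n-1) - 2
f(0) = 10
First-order linear non-homogeneous.
Homogeneous solution: f_h(n) = A·(7)^n.
Try constant particular solution f_p = K: K = 7K - 2 ⇒ K = \frac{1}{3}.
General: f(n) = A·(7)^n + \frac{1}{3}.
Apply f(0) = 10: A + \frac{1}{3} = 10 ⇒ A = \frac{29}{3}.
So f(n) = \frac{29 \cdot 7^{n}}{3} + \frac{1}{3}.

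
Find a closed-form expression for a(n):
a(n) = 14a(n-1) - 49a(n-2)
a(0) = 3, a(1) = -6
Characteristic equation: x² - 14x + 49 = 0, which is (x - (7))².
Repeated root r = 7.
General solution: a(n) = (A + Bn)·(7)^n.
From a(0) = 3: A = 3.
From a(1) = -6: (A + B)·(7) = -6 ⇒ B = - \frac{27}{7}.
So a(n) = \left(3 - \frac{27 n}{7}\right) \cdot (7)^n.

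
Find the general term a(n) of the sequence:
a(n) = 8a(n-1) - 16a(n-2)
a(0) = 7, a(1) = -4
Characteristic equation: x² - 8x + 16 = 0, which is (x - (4))².
Repeated root r = 4.
General solution: a(n) = (A + Bn)·(4)^n.
From a(0) = 7: A = 7.
From a(1) = -4: (A + B)·(4) = -4 ⇒ B = -8.
So a(n) = \left(7 - 8 n\right) \cdot (4)^n.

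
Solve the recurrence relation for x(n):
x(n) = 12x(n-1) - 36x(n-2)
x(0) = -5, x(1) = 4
Characteristic equation: x² - 12x + 36 = 0, which is (x - (6))².
Repeated root r = 6.
General solution: x(n) = (A + Bn)·(6)^n.
From x(0) = -5: A = -5.
From x(1) = 4: (A + B)·(6) = 4 ⇒ B = \frac{17}{3}.
So x(n) = \left(\frac{17 n}{3} - 5\right) \cdot (6)^n.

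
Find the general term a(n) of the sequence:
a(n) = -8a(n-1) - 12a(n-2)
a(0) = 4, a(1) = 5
Characteristic equation: x² + 8x + 12 = 0, which factors as (x - (-2))(x - (-6)) = 0.
Roots r₁ = -2, r₂ = -6 (distinct).
General solution: a(n) = A·(-2)^n + B·(-6)^n.
From a(0) = 4: A + B = 4.
From a(1) = 5: -2A - 6B = 5.
Solving: A = \frac{29}{4}, B = - \frac{13}{4}.
So a(n) = \frac{29 \left(-2\right)^{n}}{4} - \frac{13 \left(-6\right)^{n}}{4}.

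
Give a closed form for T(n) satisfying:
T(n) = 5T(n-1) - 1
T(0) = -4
First-order linear non-homogeneous.
Homogeneous solution: T_h(n) = A·(5)^n.
Try constant particular solution T_p = K: K = 5K - 1 ⇒ K = \frac{1}{4}.
General: T(n) = A·(5)^n + \frac{1}{4}.
Apply T(0) = -4: A + \frac{1}{4} = -4 ⇒ A = - \frac{17}{4}.
So T(n) = \frac{1}{4} - \frac{17 \cdot 5^{n}}{4}.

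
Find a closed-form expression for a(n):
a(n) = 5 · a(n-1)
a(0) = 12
Pure geometric recurrence with ratio 5.
By induction a(n) = a(0) · (5)^n = 12 \cdot 5^{n}.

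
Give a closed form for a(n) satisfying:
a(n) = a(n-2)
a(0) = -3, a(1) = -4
Characteristic equation: x² - 1 = 0, which factors as (x - (-1))(x - (1)) = 0.
Roots r₁ = -1, r₂ = 1 (distinct).
General solution: a(n) = A·(-1)^n + B·(1)^n.
From a(0) = -3: A + B = -3.
From a(1) = -4: -A + B = -4.
Solving: A = \frac{1}{2}, B = - \frac{7}{2}.
So a(n) = \frac{\left(-1\right)^{n}}{2} - \frac{7}{2}.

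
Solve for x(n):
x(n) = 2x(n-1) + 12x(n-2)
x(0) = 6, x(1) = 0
Characteristic equation: x² - 2x - 12 = 0.
Discriminant Δ = (2)² + 4·(12) = 52.
Roots r₁,₂ = (2 ± √52)/2, so r₁ = 1 + \sqrt{13}, r₂ = 1 - \sqrt{13}.
General solution: x(n) = A·r₁^n + B·r₂^n.
From the initial conditions, A + B = 6 and r₁A + r₂B = 0.
Since r₁ - r₂ = √52: A = (0 - (6)r₂)/√52 = 3 - \frac{3 \sqrt{13}}{13}, and B = 6 - A = \frac{3 \sqrt{13}}{13} + 3.
So x(n) = \left(3 - \frac{3 \sqrt{13}}{13}\right)\left(1 + \sqrt{13}\right)^n + \left(\frac{3 \sqrt{13}}{13} + 3\right)\left(1 - \sqrt{13}\right)^n.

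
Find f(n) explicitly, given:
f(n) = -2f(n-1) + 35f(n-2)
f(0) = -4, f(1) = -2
Characteristic equation: x² + 2x - 35 = 0, which factors as (x - (5))(x - (-7)) = 0.
Roots r₁ = 5, r₂ = -7 (distinct).
General solution: f(n) = A·(5)^n + B·(-7)^n.
From f(0) = -4: A + B = -4.
From f(1) = -2: 5A - 7B = -2.
Solving: A = - \frac{5}{2}, B = - \frac{3}{2}.
So f(n) = - \frac{3 \left(-7\right)^{n}}{2} - \frac{5 \cdot 5^{n}}{2}.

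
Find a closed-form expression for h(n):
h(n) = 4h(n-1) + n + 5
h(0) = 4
First-order linear with linear forcing.
Homogeneous solution: h_h(n) = A·(4)^n.
Try particular h_p(n) = pn + q. Substituting:
  pn + q = 4(p(n-1) + q) + n + 5.
Matching the n-coefficient: p = 4p + 1 ⇒ p = - \frac{1}{3}.
Matching constants: q = -4p + 4q + 5 ⇒ q = - \frac{19}{9}.
General: h(n) = A·(4)^n - \frac{n}{3} - \frac{19}{9}.
Apply h(0) = 4: A - \frac{19}{9} = 4 ⇒ A = \frac{55}{9}.
So h(n) = \frac{55 \cdot 4^{n}}{9} - \frac{n}{3} - \frac{19}{9}.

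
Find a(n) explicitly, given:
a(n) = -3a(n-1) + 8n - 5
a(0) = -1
First-order linear with linear forcing.
Homogeneous solution: a_h(n) = A·(-3)^n.
Try particular a_p(n) = pn + q. Substituting:
  pn + q = -3(p(n-1) + q) + 8n - 5.
Matching the n-coefficient: p = -3p + 8 ⇒ p = 2.
Matching constants: q = 3p - 3q - 5 ⇒ q = \frac{1}{4}.
General: a(n) = A·(-3)^n + 2 n + \frac{1}{4}.
Apply a(0) = -1: A + \frac{1}{4} = -1 ⇒ A = - \frac{5}{4}.
So a(n) = - \frac{5 \left(-3\right)^{n}}{4} + 2 n + \frac{1}{4}.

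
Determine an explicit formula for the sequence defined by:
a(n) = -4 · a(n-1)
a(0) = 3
Pure geometric recurrence with ratio -4.
By induction a(n) = a(0) · (-4)^n = 3 \left(-4\right)^{n}.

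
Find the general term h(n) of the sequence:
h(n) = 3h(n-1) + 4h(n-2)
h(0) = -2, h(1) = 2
Characteristic equation: x² - 3x - 4 = 0, which factors as (x - (4))(x - (-1)) = 0.
Roots r₁ = 4, r₂ = -1 (distinct).
General solution: h(n) = A·(4)^n + B·(-1)^n.
From h(0) = -2: A + B = -2.
From h(1) = 2: 4A - B = 2.
Solving: A = 0, B = -2.
So h(n) = - 2 \left(-1\right)^{n}.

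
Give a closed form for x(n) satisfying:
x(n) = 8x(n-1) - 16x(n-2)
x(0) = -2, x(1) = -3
Characteristic equation: x² - 8x + 16 = 0, which is (x - (4))².
Repeated root r = 4.
General solution: x(n) = (A + Bn)·(4)^n.
From x(0) = -2: A = -2.
From x(1) = -3: (A + B)·(4) = -3 ⇒ B = \frac{5}{4}.
So x(n) = \left(\frac{5 n}{4} - 2\right) \cdot (4)^n.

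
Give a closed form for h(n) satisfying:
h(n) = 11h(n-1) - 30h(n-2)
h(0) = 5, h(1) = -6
Characteristic equation: x² - 11x + 30 = 0, which factors as (x - (5))(x - (6)) = 0.
Roots r₁ = 5, r₂ = 6 (distinct).
General solution: h(n) = A·(5)^n + B·(6)^n.
From h(0) = 5: A + B = 5.
From h(1) = -6: 5A + 6B = -6.
Solving: A = 36, B = -31.
So h(n) = 36 \cdot 5^{n} - 31 \cdot 6^{n}.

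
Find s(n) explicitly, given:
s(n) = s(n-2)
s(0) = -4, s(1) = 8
Characteristic equation: x² - 1 = 0, which factors as (x - (1))(x - (-1)) = 0.
Roots r₁ = 1, r₂ = -1 (distinct).
General solution: s(n) = A·(1)^n + B·(-1)^n.
From s(0) = -4: A + B = -4.
From s(1) = 8: A - B = 8.
Solving: A = 2, B = -6.
So s(n) = 2 - 6 \left(-1\right)^{n}.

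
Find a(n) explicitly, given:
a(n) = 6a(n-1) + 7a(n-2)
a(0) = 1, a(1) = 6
Characteristic equation: x² - 6x - 7 = 0, which factors as (x - (7))(x - (-1)) = 0.
Roots r₁ = 7, r₂ = -1 (distinct).
General solution: a(n) = A·(7)^n + B·(-1)^n.
From a(0) = 1: A + B = 1.
From a(1) = 6: 7A - B = 6.
Solving: A = \frac{7}{8}, B = \frac{1}{8}.
So a(n) = \frac{\left(-1\right)^{n}}{8} + \frac{7 \cdot 7^{n}}{8}.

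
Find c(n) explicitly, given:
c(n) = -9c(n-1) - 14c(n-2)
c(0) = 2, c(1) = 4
Characteristic equation: x² + 9x + 14 = 0, which factors as (x - (-7))(x - (-2)) = 0.
Roots r₁ = -7, r₂ = -2 (distinct).
General solution: c(n) = A·(-7)^n + B·(-2)^n.
From c(0) = 2: A + B = 2.
From c(1) = 4: -7A - 2B = 4.
Solving: A = - \frac{8}{5}, B = \frac{18}{5}.
So c(n) = \frac{18 \left(-2\right)^{n}}{5} - \frac{8 \left(-7\right)^{n}}{5}.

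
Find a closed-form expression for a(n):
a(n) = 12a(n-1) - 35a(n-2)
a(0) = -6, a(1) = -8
Characteristic equation: x² - 12x + 35 = 0, which factors as (x - (7))(x - (5)) = 0.
Roots r₁ = 7, r₂ = 5 (distinct).
General solution: a(n) = A·(7)^n + B·(5)^n.
From a(0) = -6: A + B = -6.
From a(1) = -8: 7A + 5B = -8.
Solving: A = 11, B = -17.
So a(n) = - 17 \cdot 5^{n} + 11 \cdot 7^{n}.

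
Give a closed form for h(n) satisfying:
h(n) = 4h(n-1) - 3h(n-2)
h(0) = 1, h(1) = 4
Characteristic equation: x² - 4x + 3 = 0, which factors as (x - (3))(x - (1)) = 0.
Roots r₁ = 3, r₂ = 1 (distinct).
General solution: h(n) = A·(3)^n + B·(1)^n.
From h(0) = 1: A + B = 1.
From h(1) = 4: 3A + B = 4.
Solving: A = \frac{3}{2}, B = - \frac{1}{2}.
So h(n) = \frac{3 \cdot 3^{n}}{2} - \frac{1}{2}.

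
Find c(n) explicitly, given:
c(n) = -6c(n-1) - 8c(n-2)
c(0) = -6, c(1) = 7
Characteristic equation: x² + 6x + 8 = 0, which factors as (x - (-2))(x - (-4)) = 0.
Roots r₁ = -2, r₂ = -4 (distinct).
General solution: c(n) = A·(-2)^n + B·(-4)^n.
From c(0) = -6: A + B = -6.
From c(1) = 7: -2A - 4B = 7.
Solving: A = - \frac{17}{2}, B = \frac{5}{2}.
So c(n) = - \frac{17 \left(-2\right)^{n}}{2} + \frac{5 \left(-4\right)^{n}}{2}.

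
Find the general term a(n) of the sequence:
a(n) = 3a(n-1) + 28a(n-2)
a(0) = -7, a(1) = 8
Characteristic equation: x² - 3x - 28 = 0, which factors as (x - (7))(x - (-4)) = 0.
Roots r₁ = 7, r₂ = -4 (distinct).
General solution: a(n) = A·(7)^n + B·(-4)^n.
From a(0) = -7: A + B = -7.
From a(1) = 8: 7A - 4B = 8.
Solving: A = - \frac{20}{11}, B = - \frac{57}{11}.
So a(n) = - \frac{57 \left(-4\right)^{n}}{11} - \frac{20 \cdot 7^{n}}{11}.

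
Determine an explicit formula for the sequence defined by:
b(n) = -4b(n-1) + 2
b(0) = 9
First-order linear non-homogeneous.
Homogeneous solution: b_h(n) = A·(-4)^n.
Try constant particular solution b_p = K: K = -4K + 2 ⇒ K = \frac{2}{5}.
General: b(n) = A·(-4)^n + \frac{2}{5}.
Apply b(0) = 9: A + \frac{2}{5} = 9 ⇒ A = \frac{43}{5}.
So b(n) = \frac{43 \left(-4\right)^{n}}{5} + \frac{2}{5}.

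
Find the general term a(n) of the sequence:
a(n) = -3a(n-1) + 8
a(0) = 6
First-order linear non-homogeneous.
Homogeneous solution: a_h(n) = A·(-3)^n.
Try constant particular solution a_p = K: K = -3K + 8 ⇒ K = 2.
General: a(n) = A·(-3)^n + 2.
Apply a(0) = 6: A + 2 = 6 ⇒ A = 4.
So a(n) = 4 \left(-3\right)^{n} + 2.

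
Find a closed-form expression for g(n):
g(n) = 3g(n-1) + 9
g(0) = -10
First-order linear non-homogeneous.
Homogeneous solution: g_h(n) = A·(3)^n.
Try constant particular solution g_p = K: K = 3K + 9 ⇒ K = - \frac{9}{2}.
General: g(n) = A·(3)^n - \frac{9}{2}.
Apply g(0) = -10: A - \frac{9}{2} = -10 ⇒ A = - \frac{11}{2}.
So g(n) = - \frac{11 \cdot 3^{n}}{2} - \frac{9}{2}.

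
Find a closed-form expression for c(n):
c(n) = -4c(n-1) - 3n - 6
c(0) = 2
First-order linear with linear forcing.
Homogeneous solution: c_h(n) = A·(-4)^n.
Try particular c_p(n) = pn + q. Substituting:
  pn + q = -4(p(n-1) + q) - 3n - 6.
Matching the n-coefficient: p = -4p - 3 ⇒ p = - \frac{3}{5}.
Matching constants: q = 4p - 4q - 6 ⇒ q = - \frac{42}{25}.
General: c(n) = A·(-4)^n - \frac{3 n}{5} - \frac{42}{25}.
Apply c(0) = 2: A - \frac{42}{25} = 2 ⇒ A = \frac{92}{25}.
So c(n) = \frac{92 \left(-4\right)^{n}}{25} - \frac{3 n}{5} - \frac{42}{25}.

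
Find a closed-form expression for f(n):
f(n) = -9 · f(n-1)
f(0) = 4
Pure geometric recurrence with ratio -9.
By induction f(n) = f(0) · (-9)^n = 4 \left(-9\right)^{n}.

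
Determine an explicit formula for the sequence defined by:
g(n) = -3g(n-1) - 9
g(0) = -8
First-order linear non-homogeneous.
Homogeneous solution: g_h(n) = A·(-3)^n.
Try constant particular solution g_p = K: K = -3K - 9 ⇒ K = - \frac{9}{4}.
General: g(n) = A·(-3)^n - \frac{9}{4}.
Apply g(0) = -8: A - \frac{9}{4} = -8 ⇒ A = - \frac{23}{4}.
So g(n) = - \frac{23 \left(-3\right)^{n}}{4} - \frac{9}{4}.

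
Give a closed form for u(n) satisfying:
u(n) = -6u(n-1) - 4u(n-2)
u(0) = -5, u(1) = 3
Characteristic equation: x² + 6x + 4 = 0.
Discriminant Δ = (-6)² + 4·(-4) = 20.
Roots r₁,₂ = (-6 ± √20)/2, so r₁ = -3 + \sqrt{5}, r₂ = -3 - \sqrt{5}.
General solution: u(n) = A·r₁^n + B·r₂^n.
From the initial conditions, A + B = -5 and r₁A + r₂B = 3.
Since r₁ - r₂ = √20: A = (3 - (-5)r₂)/√20 = - \frac{6 \sqrt{5}}{5} - \frac{5}{2}, and B = -5 - A = - \frac{5}{2} + \frac{6 \sqrt{5}}{5}.
So u(n) = \left(- \frac{6 \sqrt{5}}{5} - \frac{5}{2}\right)\left(-3 + \sqrt{5}\right)^n + \left(- \frac{5}{2} + \frac{6 \sqrt{5}}{5}\right)\left(-3 - \sqrt{5}\right)^n.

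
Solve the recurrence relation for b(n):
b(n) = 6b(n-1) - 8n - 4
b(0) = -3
First-order linear with linear forcing.
Homogeneous solution: b_h(n) = A·(6)^n.
Try particular b_p(n) = pn + q. Substituting:
  pn + q = 6(p(n-1) + q) - 8n - 4.
Matching the n-coefficient: p = 6p - 8 ⇒ p = \frac{8}{5}.
Matching constants: q = -6p + 6q - 4 ⇒ q = \frac{68}{25}.
General: b(n) = A·(6)^n + \frac{8 n}{5} + \frac{68}{25}.
Apply b(0) = -3: A + \frac{68}{25} = -3 ⇒ A = - \frac{143}{25}.
So b(n) = - \frac{143 \cdot 6^{n}}{25} + \frac{8 n}{5} + \frac{68}{25}.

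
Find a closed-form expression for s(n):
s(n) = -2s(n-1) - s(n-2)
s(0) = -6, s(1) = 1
Characteristic equation: x² + 2x + 1 = 0, which is (x - (-1))².
Repeated root r = -1.
General solution: s(n) = (A + Bn)·(-1)^n.
From s(0) = -6: A = -6.
From s(1) = 1: (A + B)·(-1) = 1 ⇒ B = 5.
So s(n) = \left(5 n - 6\right) \cdot (-1)^n.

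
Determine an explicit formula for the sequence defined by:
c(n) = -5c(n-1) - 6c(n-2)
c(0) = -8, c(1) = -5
Characteristic equation: x² + 5x + 6 = 0, which factors as (x - (-3))(x - (-2)) = 0.
Roots r₁ = -3, r₂ = -2 (distinct).
General solution: c(n) = A·(-3)^n + B·(-2)^n.
From c(0) = -8: A + B = -8.
From c(1) = -5: -3A - 2B = -5.
Solving: A = 21, B = -29.
So c(n) = - 29 \left(-2\right)^{n} + 21 \left(-3\right)^{n}.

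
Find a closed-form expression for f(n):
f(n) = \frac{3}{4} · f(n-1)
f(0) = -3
Pure geometric recurrence with ratio \frac{3}{4}.
By induction f(n) = f(0) · (\frac{3}{4})^n = - 3 \left(\frac{3}{4}\right)^{n}.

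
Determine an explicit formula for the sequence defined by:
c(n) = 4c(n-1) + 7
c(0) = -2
First-order linear non-homogeneous.
Homogeneous solution: c_h(n) = A·(4)^n.
Try constant particular solution c_p = K: K = 4K + 7 ⇒ K = - \frac{7}{3}.
General: c(n) = A·(4)^n - \frac{7}{3}.
Apply c(0) = -2: A - \frac{7}{3} = -2 ⇒ A = \frac{1}{3}.
So c(n) = \frac{4^{n}}{3} - \frac{7}{3}.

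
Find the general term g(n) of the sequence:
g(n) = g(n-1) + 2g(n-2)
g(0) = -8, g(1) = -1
Characteristic equation: x² - x - 2 = 0, which factors as (x - (2))(x - (-1)) = 0.
Roots r₁ = 2, r₂ = -1 (distinct).
General solution: g(n) = A·(2)^n + B·(-1)^n.
From g(0) = -8: A + B = -8.
From g(1) = -1: 2A - B = -1.
Solving: A = -3, B = -5.
So g(n) = - 5 \left(-1\right)^{n} - 3 \cdot 2^{n}.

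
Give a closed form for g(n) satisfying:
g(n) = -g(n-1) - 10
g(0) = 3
First-order linear non-homogeneous.
Homogeneous solution: g_h(n) = A·(-1)^n.
Try constant particular solution g_p = K: K = -K - 10 ⇒ K = -5.
General: g(n) = A·(-1)^n - 5.
Apply g(0) = 3: A - 5 = 3 ⇒ A = 8.
So g(n) = 8 \left(-1\right)^{n} - 5.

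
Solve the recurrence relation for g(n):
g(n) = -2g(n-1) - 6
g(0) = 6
First-order linear non-homogeneous.
Homogeneous solution: g_h(n) = A·(-2)^n.
Try constant particular solution g_p = K: K = -2K - 6 ⇒ K = -2.
General: g(n) = A·(-2)^n - 2.
Apply g(0) = 6: A - 2 = 6 ⇒ A = 8.
So g(n) = 8 \left(-2\right)^{n} - 2.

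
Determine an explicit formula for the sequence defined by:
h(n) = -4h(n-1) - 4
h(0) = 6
First-order linear non-homogeneous.
Homogeneous solution: h_h(n) = A·(-4)^n.
Try constant particular solution h_p = K: K = -4K - 4 ⇒ K = - \frac{4}{5}.
General: h(n) = A·(-4)^n - \frac{4}{5}.
Apply h(0) = 6: A - \frac{4}{5} = 6 ⇒ A = \frac{34}{5}.
So h(n) = \frac{34 \left(-4\right)^{n}}{5} - \frac{4}{5}.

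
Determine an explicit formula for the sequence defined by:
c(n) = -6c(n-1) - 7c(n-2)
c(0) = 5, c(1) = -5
Characteristic equation: x² + 6x + 7 = 0.
Discriminant Δ = (-6)² + 4·(-7) = 8.
Roots r₁,₂ = (-6 ± √8)/2, so r₁ = -3 + \sqrt{2}, r₂ = -3 - \sqrt{2}.
General solution: c(n) = A·r₁^n + B·r₂^n.
From the initial conditions, A + B = 5 and r₁A + r₂B = -5.
Since r₁ - r₂ = √8: A = (-5 - (5)r₂)/√8 = \frac{5}{2} + \frac{5 \sqrt{2}}{2}, and B = 5 - A = \frac{5}{2} - \frac{5 \sqrt{2}}{2}.
So c(n) = \left(\frac{5}{2} + \frac{5 \sqrt{2}}{2}\right)\left(-3 + \sqrt{2}\right)^n + \left(\frac{5}{2} - \frac{5 \sqrt{2}}{2}\right)\left(-3 - \sqrt{2}\right)^n.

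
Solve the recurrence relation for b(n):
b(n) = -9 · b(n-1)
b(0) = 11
Pure geometric recurrence with ratio -9.
By induction b(n) = b(0) · (-9)^n = 11 \left(-9\right)^{n}.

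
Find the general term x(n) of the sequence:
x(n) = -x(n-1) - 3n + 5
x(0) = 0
First-order linear with linear forcing.
Homogeneous solution: x_h(n) = A·(-1)^n.
Try particular x_p(n) = pn + q. Substituting:
  pn + q = -(p(n-1) + q) - 3n + 5.
Matching the n-coefficient: p = -p - 3 ⇒ p = - \frac{3}{2}.
Matching constants: q = p - q + 5 ⇒ q = \frac{7}{4}.
General: x(n) = A·(-1)^n - \frac{3 n}{2} + \frac{7}{4}.
Apply x(0) = 0: A + \frac{7}{4} = 0 ⇒ A = - \frac{7}{4}.
So x(n) = - \frac{7 \left(-1\right)^{n}}{4} - \frac{3 n}{2} + \frac{7}{4}.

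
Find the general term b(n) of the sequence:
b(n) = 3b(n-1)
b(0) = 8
This is a homogeneous first-order recurrence with ratio 3.
By induction b(n) = b(0) · (3)^n = 8 \cdot 3^{n}.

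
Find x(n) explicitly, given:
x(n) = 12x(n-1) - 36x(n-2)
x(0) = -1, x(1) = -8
Characteristic equation: x² - 12x + 36 = 0, which is (x - (6))².
Repeated root r = 6.
General solution: x(n) = (A + Bn)·(6)^n.
From x(0) = -1: A = -1.
From x(1) = -8: (A + B)·(6) = -8 ⇒ B = - \frac{1}{3}.
So x(n) = \left(- \frac{n}{3} - 1\right) \cdot (6)^n.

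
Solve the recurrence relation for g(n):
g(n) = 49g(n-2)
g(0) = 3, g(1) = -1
Characteristic equation: x² - 49 = 0, which factors as (x - (-7))(x - (7)) = 0.
Roots r₁ = -7, r₂ = 7 (distinct).
General solution: g(n) = A·(-7)^n + B·(7)^n.
From g(0) = 3: A + B = 3.
From g(1) = -1: -7A + 7B = -1.
Solving: A = \frac{11}{7}, B = \frac{10}{7}.
So g(n) = \frac{11 \left(-7\right)^{n}}{7} + \frac{10 \cdot 7^{n}}{7}.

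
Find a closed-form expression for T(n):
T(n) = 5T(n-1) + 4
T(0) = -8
First-order linear non-homogeneous.
Homogeneous solution: T_h(n) = A·(5)^n.
Try constant particular solution T_p = K: K = 5K + 4 ⇒ K = -1.
General: T(n) = A·(5)^n - 1.
Apply T(0) = -8: A - 1 = -8 ⇒ A = -7.
So T(n) = - 7 \cdot 5^{n} - 1.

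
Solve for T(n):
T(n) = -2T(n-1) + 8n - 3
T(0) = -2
First-order linear with linear forcing.
Homogeneous solution: T_h(n) = A·(-2)^n.
Try particular T_p(n) = pn + q. Substituting:
  pn + q = -2(p(n-1) + q) + 8n - 3.
Matching the n-coefficient: p = -2p + 8 ⇒ p = \frac{8}{3}.
Matching constants: q = 2p - 2q - 3 ⇒ q = \frac{7}{9}.
General: T(n) = A·(-2)^n + \frac{8 n}{3} + \frac{7}{9}.
Apply T(0) = -2: A + \frac{7}{9} = -2 ⇒ A = - \frac{25}{9}.
So T(n) = - \frac{25 \left(-2\right)^{n}}{9} + \frac{8 n}{3} + \frac{7}{9}.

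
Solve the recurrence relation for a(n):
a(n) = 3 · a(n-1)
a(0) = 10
Pure geometric recurrence with ratio 3.
By induction a(n) = a(0) · (3)^n = 10 \cdot 3^{n}.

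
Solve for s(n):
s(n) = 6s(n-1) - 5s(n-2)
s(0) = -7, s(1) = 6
Characteristic equation: x² - 6x + 5 = 0, which factors as (x - (5))(x - (1)) = 0.
Roots r₁ = 5, r₂ = 1 (distinct).
General solution: s(n) = A·(5)^n + B·(1)^n.
From s(0) = -7: A + B = -7.
From s(1) = 6: 5A + B = 6.
Solving: A = \frac{13}{4}, B = - \frac{41}{4}.
So s(n) = \frac{13 \cdot 5^{n}}{4} - \frac{41}{4}.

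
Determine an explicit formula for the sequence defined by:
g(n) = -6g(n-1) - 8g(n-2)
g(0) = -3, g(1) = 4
Characteristic equation: x² + 6x + 8 = 0, which factors as (x - (-4))(x - (-2)) = 0.
Roots r₁ = -4, r₂ = -2 (distinct).
General solution: g(n) = A·(-4)^n + B·(-2)^n.
From g(0) = -3: A + B = -3.
From g(1) = 4: -4A - 2B = 4.
Solving: A = 1, B = -4.
So g(n) = - 4 \left(-2\right)^{n} + \left(-4\right)^{n}.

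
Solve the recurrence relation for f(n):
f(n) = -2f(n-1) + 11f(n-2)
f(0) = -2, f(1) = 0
Characteristic equation: x² + 2x - 11 = 0.
Discriminant Δ = (-2)² + 4·(11) = 48.
Roots r₁,₂ = (-2 ± √48)/2, so r₁ = -1 + 2 \sqrt{3}, r₂ = - 2 \sqrt{3} - 1.
General solution: f(n) = A·r₁^n + B·r₂^n.
From the initial conditions, A + B = -2 and r₁A + r₂B = 0.
Since r₁ - r₂ = √48: A = (0 - (-2)r₂)/√48 = -1 - \frac{\sqrt{3}}{6}, and B = -2 - A = -1 + \frac{\sqrt{3}}{6}.
So f(n) = \left(-1 - \frac{\sqrt{3}}{6}\right)\left(-1 + 2 \sqrt{3}\right)^n + \left(-1 + \frac{\sqrt{3}}{6}\right)\left(- 2 \sqrt{3} - 1\right)^n.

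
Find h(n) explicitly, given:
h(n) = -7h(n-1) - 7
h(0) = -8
First-order linear non-homogeneous.
Homogeneous solution: h_h(n) = A·(-7)^n.
Try constant particular solution h_p = K: K = -7K - 7 ⇒ K = - \frac{7}{8}.
General: h(n) = A·(-7)^n - \frac{7}{8}.
Apply h(0) = -8: A - \frac{7}{8} = -8 ⇒ A = - \frac{57}{8}.
So h(n) = - \frac{57 \left(-7\right)^{n}}{8} - \frac{7}{8}.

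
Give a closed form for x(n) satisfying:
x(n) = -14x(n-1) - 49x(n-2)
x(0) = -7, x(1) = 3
Characteristic equation: x² + 14x + 49 = 0, which is (x - (-7))².
Repeated root r = -7.
General solution: x(n) = (A + Bn)·(-7)^n.
From x(0) = -7: A = -7.
From x(1) = 3: (A + B)·(-7) = 3 ⇒ B = \frac{46}{7}.
So x(n) = \left(\frac{46 n}{7} - 7\right) \cdot (-7)^n.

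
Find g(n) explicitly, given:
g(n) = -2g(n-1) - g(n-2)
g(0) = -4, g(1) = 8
Characteristic equation: x² + 2x + 1 = 0, which is (x - (-1))².
Repeated root r = -1.
General solution: g(n) = (A + Bn)·(-1)^n.
From g(0) = -4: A = -4.
From g(1) = 8: (A + B)·(-1) = 8 ⇒ B = -4.
So g(n) = \left(- 4 n - 4\right) \cdot (-1)^n.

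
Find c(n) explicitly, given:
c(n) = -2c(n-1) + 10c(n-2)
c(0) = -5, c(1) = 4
Characteristic equation: x² + 2x - 10 = 0.
Discriminant Δ = (-2)² + 4·(10) = 44.
Roots r₁,₂ = (-2 ± √44)/2, so r₁ = -1 + \sqrt{11}, r₂ = - \sqrt{11} - 1.
General solution: c(n) = A·r₁^n + B·r₂^n.
From the initial conditions, A + B = -5 and r₁A + r₂B = 4.
Since r₁ - r₂ = √44: A = (4 - (-5)r₂)/√44 = - \frac{5}{2} - \frac{\sqrt{11}}{22}, and B = -5 - A = - \frac{5}{2} + \frac{\sqrt{11}}{22}.
So c(n) = \left(- \frac{5}{2} - \frac{\sqrt{11}}{22}\right)\left(-1 + \sqrt{11}\right)^n + \left(- \frac{5}{2} + \frac{\sqrt{11}}{22}\right)\left(- \sqrt{11} - 1\right)^n.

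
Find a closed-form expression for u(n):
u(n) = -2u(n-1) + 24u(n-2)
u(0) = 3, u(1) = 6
Characteristic equation: x² + 2x - 24 = 0, which factors as (x - (-6))(x - (4)) = 0.
Roots r₁ = -6, r₂ = 4 (distinct).
General solution: u(n) = A·(-6)^n + B·(4)^n.
From u(0) = 3: A + B = 3.
From u(1) = 6: -6A + 4B = 6.
Solving: A = \frac{3}{5}, B = \frac{12}{5}.
So u(n) = \frac{3 \left(-6\right)^{n}}{5} + \frac{12 \cdot 4^{n}}{5}.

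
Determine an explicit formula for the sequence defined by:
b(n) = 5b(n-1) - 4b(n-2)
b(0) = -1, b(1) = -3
Characteristic equation: x² - 5x + 4 = 0, which factors as (x - (4))(x - (1)) = 0.
Roots r₁ = 4, r₂ = 1 (distinct).
General solution: b(n) = A·(4)^n + B·(1)^n.
From b(0) = -1: A + B = -1.
From b(1) = -3: 4A + B = -3.
Solving: A = - \frac{2}{3}, B = - \frac{1}{3}.
So b(n) = - \frac{2 \cdot 4^{n}}{3} - \frac{1}{3}.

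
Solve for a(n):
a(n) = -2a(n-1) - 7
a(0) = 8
First-order linear non-homogeneous.
Homogeneous solution: a_h(n) = A·(-2)^n.
Try constant particular solution a_p = K: K = -2K - 7 ⇒ K = - \frac{7}{3}.
General: a(n) = A·(-2)^n - \frac{7}{3}.
Apply a(0) = 8: A - \frac{7}{3} = 8 ⇒ A = \frac{31}{3}.
So a(n) = \frac{31 \left(-2\right)^{n}}{3} - \frac{7}{3}.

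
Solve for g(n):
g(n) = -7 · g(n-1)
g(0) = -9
Pure geometric recurrence with ratio -7.
By induction g(n) = g(0) · (-7)^n = - 9 \left(-7\right)^{n}.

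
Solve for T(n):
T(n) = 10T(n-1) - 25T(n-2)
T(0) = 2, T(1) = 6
Characteristic equation: x² - 10x + 25 = 0, which is (x - (5))².
Repeated root r = 5.
General solution: T(n) = (A + Bn)·(5)^n.
From T(0) = 2: A = 2.
From T(1) = 6: (A + B)·(5) = 6 ⇒ B = - \frac{4}{5}.
So T(n) = \left(2 - \frac{4 n}{5}\right) \cdot (5)^n.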